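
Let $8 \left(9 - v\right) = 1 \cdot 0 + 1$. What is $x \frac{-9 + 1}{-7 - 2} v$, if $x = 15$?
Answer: $\frac{355}{3} \approx 118.33$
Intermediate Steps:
$v = \frac{71}{8}$ ($v = 9 - \frac{1 \cdot 0 + 1}{8} = 9 - \frac{0 + 1}{8} = 9 - \frac{1}{8} = \frac{71}{8} \approx 8.875$)
$x \frac{-9 + 1}{-7 - 2} v = 15 \frac{-9 + 1}{-7 - 2} \cdot \frac{71}{8} = 15 \left(- \frac{8}{-9}\right) \frac{71}{8} = 15 \left(\left(-8\right) \left(- \frac{1}{9}\right)\right) \frac{71}{8} = 15 \cdot \frac{8}{9} \cdot \frac{71}{8} = \frac{40}{3} \cdot \frac{71}{8} = \frac{355}{3}$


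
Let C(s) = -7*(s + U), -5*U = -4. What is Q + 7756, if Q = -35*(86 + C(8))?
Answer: 6902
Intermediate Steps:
U = 4/5 (U = -1/5*(-4) = 4/5 ≈ 0.80000)
C(s) = -28/5 - 7*s (C(s) = -7*(s + 4/5) = -7*(4/5 + s) = -28/5 - 7*s)
Q = -854 (Q = -35*(86 + (-28/5 - 7*8)) = -35*(86 + (-28/5 - 56)) = -35*(86 - 308/5) = -35*122/5 = -854)
Q + 7756 = -854 + 7756 = 6902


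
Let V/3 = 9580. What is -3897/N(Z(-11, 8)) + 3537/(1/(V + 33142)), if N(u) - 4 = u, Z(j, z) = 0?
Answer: 875502639/4 ≈ 2.1888e+8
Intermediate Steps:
V = 28740 (V = 3*9580 = 28740)
N(u) = 4 + u
-3897/N(Z(-11, 8)) + 3537/(1/(V + 33142)) = -3897/(4 + 0) + 3537/(1/(28740 + 33142)) = -3897/4 + 3537/(1/61882) = -3897*¼ + 3537/(1/61882) = -3897/4 + 3537*61882 = -3897/4 + 218876634 = 875502639/4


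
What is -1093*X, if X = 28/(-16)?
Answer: 7651/4 ≈ 1912.8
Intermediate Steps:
X = -7/4 (X = 28*(-1/16) = -7/4 ≈ -1.7500)
-1093*X = -1093*(-7/4) = 7651/4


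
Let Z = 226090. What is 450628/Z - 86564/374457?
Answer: 74584777118/42330491565 ≈ 1.7620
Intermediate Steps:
450628/Z - 86564/374457 = 450628/226090 - 86564/374457 = 450628*(1/226090) - 86564*1/374457 = 225314/113045 - 86564/374457 = 74584777118/42330491565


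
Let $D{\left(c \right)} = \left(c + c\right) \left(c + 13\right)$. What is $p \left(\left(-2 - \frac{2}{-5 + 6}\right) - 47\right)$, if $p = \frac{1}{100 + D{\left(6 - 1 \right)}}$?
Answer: $- \frac{51}{280} \approx -0.18214$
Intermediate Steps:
$D{\left(c \right)} = 2 c \left(13 + c\right)$
$p = \frac{1}{280}$ ($p = \frac{1}{100 + 2 \left(6 - 1\right) \left(13 + \left(6 - 1\right)\right)} = \frac{1}{100 + 2 \cdot 5 \left(13 + 5\right)} = \frac{1}{100 + 2 \cdot 5 \cdot 18} = \frac{1}{100 + 180} = \frac{1}{280} \approx 0.0035714$)
$p \left(\left(-2 - \frac{2}{-5 + 6}\right) - 47\right) = \frac{\left(-2 - \frac{2}{-5 + 6}\right) - 47}{280} = \frac{\left(-2 - \frac{2}{1}\right) - 47}{280} = \frac{\left(-2 - 2\right) - 47}{280} = \frac{-4 - 47}{280} = \frac{1}{280} \left(-51\right) = - \frac{51}{280}$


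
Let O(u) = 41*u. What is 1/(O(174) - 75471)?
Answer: -1/68337 ≈ -1.4633e-5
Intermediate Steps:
1/(O(174) - 75471) = 1/(41*174 - 75471) = 1/(7134 - 75471) = 1/(-68337) = -1/68337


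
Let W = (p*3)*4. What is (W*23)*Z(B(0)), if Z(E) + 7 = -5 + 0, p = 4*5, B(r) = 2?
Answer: -66240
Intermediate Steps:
p = 20
Z(E) = -12 (Z(E) = -7 + (-5 + 0) = -7 - 5 = -12)
W = 240 (W = (20*3)*4 = 60*4 = 240)
(W*23)*Z(B(0)) = (240*23)*(-12) = 5520*(-12) = -66240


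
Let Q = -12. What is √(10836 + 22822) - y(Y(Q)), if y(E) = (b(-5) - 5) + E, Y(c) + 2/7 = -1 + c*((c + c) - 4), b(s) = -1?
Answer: -2301/7 + √33658 ≈ -145.25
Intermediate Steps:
Y(c) = -9/7 + c*(-4 + 2*c) (Y(c) = -2/7 + (-1 + c*((c + c) - 4)) = -2/7 + (-1 + c*(2*c - 4)) = -2/7 + (-1 + c*(-4 + 2*c)) = -9/7 + c*(-4 + 2*c))
y(E) = -6 + E (y(E) = (-1 - 5) + E = -6 + E)
√(10836 + 22822) - y(Y(Q)) = √(10836 + 22822) - (-6 + (-9/7 - 4*(-12) + 2*(-12)²)) = √33658 - (-6 + (-9/7 + 48 + 2*144)) = √33658 - (-6 + (-9/7 + 48 + 288)) = √33658 - (-6 + 2343/7) = √33658 - 1*2301/7 = √33658 - 2301/7 = -2301/7 + √33658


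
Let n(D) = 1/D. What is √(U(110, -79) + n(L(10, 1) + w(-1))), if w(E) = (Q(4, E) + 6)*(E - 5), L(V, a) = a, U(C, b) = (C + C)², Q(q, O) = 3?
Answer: 7*√2774603/53 ≈ 220.00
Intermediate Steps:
U(C, b) = 4*C² (U(C, b) = (2*C)² = 4*C²)
w(E) = -45 + 9*E (w(E) = (3 + 6)*(E - 5) = 9*(-5 + E) = -45 + 9*E)
√(U(110, -79) + n(L(10, 1) + w(-1))) = √(4*110² + 1/(1 + (-45 + 9*(-1)))) = √(4*12100 + 1/(1 + (-45 - 9))) = √(48400 + 1/(1 - 54)) = √(48400 + 1/(-53)) = √(48400 - 1/53) = √(2565199/53) = 7*√2774603/53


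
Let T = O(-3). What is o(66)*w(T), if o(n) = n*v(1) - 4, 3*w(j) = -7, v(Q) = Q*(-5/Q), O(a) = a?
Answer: 2338/3 ≈ 779.33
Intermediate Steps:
T = -3
v(Q) = -5
w(j) = -7/3 (w(j) = (⅓)*(-7) = -7/3)
o(n) = -4 - 5*n (o(n) = n*(-5) - 4 = -5*n - 4 = -4 - 5*n)
o(66)*w(T) = (-4 - 5*66)*(-7/3) = (-4 - 330)*(-7/3) = -334*(-7/3) = 2338/3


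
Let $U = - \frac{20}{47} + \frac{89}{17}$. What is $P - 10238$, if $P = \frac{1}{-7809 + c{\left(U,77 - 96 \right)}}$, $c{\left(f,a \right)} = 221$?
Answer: $- \frac{77685945}{7588} \approx -10238.0$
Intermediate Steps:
$U = \frac{3843}{799}$ ($U = \left(-20\right) \frac{1}{47} + 89 \cdot \frac{1}{17} = - \frac{20}{47} + \frac{89}{17} = \frac{3843}{799} \approx 4.8098$)
$P = - \frac{1}{7588}$ ($P = \frac{1}{-7809 + 221} = \frac{1}{-7588} = - \frac{1}{7588} \approx -0.00013179$)
$P - 10238 = - \frac{1}{7588} - 10238 = - \frac{77685945}{7588}$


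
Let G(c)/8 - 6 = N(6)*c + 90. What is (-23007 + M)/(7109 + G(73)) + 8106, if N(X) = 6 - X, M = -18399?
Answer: 63809556/7877 ≈ 8100.7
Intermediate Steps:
G(c) = 768 (G(c) = 48 + 8*((6 - 1*6)*c + 90) = 48 + 8*((6 - 6)*c + 90) = 48 + 8*(0*c + 90) = 48 + 8*(0 + 90) = 48 + 8*90 = 48 + 720 = 768)
(-23007 + M)/(7109 + G(73)) + 8106 = (-23007 - 18399)/(7109 + 768) + 8106 = -41406/7877 + 8106 = 63809556/7877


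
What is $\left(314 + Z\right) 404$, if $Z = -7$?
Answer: $124028$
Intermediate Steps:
$\left(314 + Z\right) 404 = \left(314 - 7\right) 404 = 307 \cdot 404 = 124028$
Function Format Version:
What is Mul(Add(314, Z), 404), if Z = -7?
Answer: 124028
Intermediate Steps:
Mul(Add(314, Z), 404) = Mul(Add(314, -7), 404) = Mul(307, 404) = 124028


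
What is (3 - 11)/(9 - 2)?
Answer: -8/7 ≈ -1.1429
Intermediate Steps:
(3 - 11)/(9 - 2) = -8/7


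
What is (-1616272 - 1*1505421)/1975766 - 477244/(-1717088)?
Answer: -552162390135/424070511176 ≈ -1.3021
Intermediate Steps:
(-1616272 - 1*1505421)/1975766 - 477244/(-1717088) = (-1616272 - 1505421)*(1/1975766) - 477244*(-1/1717088) = -3121693*1/1975766 + 119311/429272 = -3121693/1975766 + 119311/429272 = -552162390135/424070511176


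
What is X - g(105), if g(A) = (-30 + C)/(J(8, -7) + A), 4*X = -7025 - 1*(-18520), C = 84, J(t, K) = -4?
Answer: 1160779/404 ≈ 2873.2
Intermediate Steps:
X = 11495/4 (X = (-7025 - 1*(-18520))/4 = (-7025 + 18520)/4 = (¼)*11495 = 11495/4 ≈ 2873.8)
g(A) = 54/(-4 + A) (g(A) = (-30 + 84)/(-4 + A) = 54/(-4 + A))
X - g(105) = 11495/4 - 54/(-4 + 105) = 11495/4 - 54/101 = 1160779/404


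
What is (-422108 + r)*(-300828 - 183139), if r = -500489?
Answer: 446506502299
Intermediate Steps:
(-422108 + r)*(-300828 - 183139) = (-422108 - 500489)*(-300828 - 183139) = -922597*(-483967) = 446506502299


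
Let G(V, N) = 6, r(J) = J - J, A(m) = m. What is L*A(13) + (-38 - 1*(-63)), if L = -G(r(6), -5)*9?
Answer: -677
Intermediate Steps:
r(J) = 0
L = -54 (L = -6*9 = -1*54 = -54)
L*A(13) + (-38 - 1*(-63)) = -54*13 + (-38 - 1*(-63)) = -702 + (-38 + 63) = -702 + 25 = -677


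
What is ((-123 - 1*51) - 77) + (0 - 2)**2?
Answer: -247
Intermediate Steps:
((-123 - 1*51) - 77) + (0 - 2)**2 = ((-123 - 51) - 77) + (-2)**2 = (-174 - 77) + 4 = -251 + 4 = -247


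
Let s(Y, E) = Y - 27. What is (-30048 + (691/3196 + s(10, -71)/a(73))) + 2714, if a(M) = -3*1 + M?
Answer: -3057584221/111860 ≈ -27334.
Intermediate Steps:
s(Y, E) = -27 + Y
a(M) = -3 + M
(-30048 + (691/3196 + s(10, -71)/a(73))) + 2714 = (-30048 + (691/3196 + (-27 + 10)/(-3 + 73))) + 2714 = (-30048 + (691*(1/3196) - 17/70)) + 2714 = (-30048 + (691/3196 - 17*1/70)) + 2714 = (-30048 + (691/3196 - 17/70)) + 2714 = (-30048 - 2981/111860) + 2714 = -3361172261/111860 + 2714 = -3057584221/111860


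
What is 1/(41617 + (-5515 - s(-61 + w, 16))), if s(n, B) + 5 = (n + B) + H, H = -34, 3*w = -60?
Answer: 1/36206 ≈ 2.7620e-5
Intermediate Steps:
w = -20 (w = (⅓)*(-60) = -20)
s(n, B) = -39 + B + n (s(n, B) = -5 + ((n + B) - 34) = -5 + ((B + n) - 34) = -5 + (-34 + B + n) = -39 + B + n)
1/(41617 + (-5515 - s(-61 + w, 16))) = 1/(41617 + (-5515 - (-39 + 16 + (-61 - 20)))) = 1/(41617 + (-5515 - (-39 + 16 - 81))) = 1/(41617 + (-5515 - 1*(-104))) = 1/(41617 + (-5515 + 104)) = 1/(41617 - 5411) = 1/36206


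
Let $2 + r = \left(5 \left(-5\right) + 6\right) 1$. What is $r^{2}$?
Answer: $441$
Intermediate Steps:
$r = -21$ ($r = -2 + \left(5 \left(-5\right) + 6\right) 1 = -2 + \left(-25 + 6\right) 1 = -2 - 19 = -21$)
$r^{2} = \left(-21\right)^{2} = 441$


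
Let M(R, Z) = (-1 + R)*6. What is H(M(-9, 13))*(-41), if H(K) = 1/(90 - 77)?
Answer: -41/13 ≈ -3.1538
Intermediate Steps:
M(R, Z) = -6 + 6*R
H(K) = 1/13
H(M(-9, 13))*(-41) = (1/13)*(-41) = -41/13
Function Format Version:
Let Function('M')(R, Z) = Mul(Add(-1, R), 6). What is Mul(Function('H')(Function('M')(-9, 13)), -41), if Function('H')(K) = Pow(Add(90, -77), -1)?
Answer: Rational(-41, 13) ≈ -3.1538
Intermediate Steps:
Function('M')(R, Z) = Add(-6, Mul(6, R))
Function('H')(K) = Rational(1, 13) (Function('H')(K) = Pow(13, -1) = Rational(1, 13))
Mul(Function('H')(Function('M')(-9, 13)), -41) = Mul(Rational(1, 13), -41) = Rational(-41, 13)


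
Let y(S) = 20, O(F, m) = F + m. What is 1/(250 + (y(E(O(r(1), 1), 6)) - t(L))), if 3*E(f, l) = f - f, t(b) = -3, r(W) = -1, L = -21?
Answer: 1/273 ≈ 0.0036630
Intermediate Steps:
E(f, l) = 0 (E(f, l) = (f - f)/3 = (⅓)*0 = 0)
1/(250 + (y(E(O(r(1), 1), 6)) - t(L))) = 1/(250 + (20 - 1*(-3))) = 1/(250 + (20 + 3)) = 1/(250 + 23) = 1/273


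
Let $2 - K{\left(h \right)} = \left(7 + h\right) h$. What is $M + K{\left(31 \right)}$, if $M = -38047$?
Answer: $-39223$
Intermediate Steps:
$K{\left(h \right)} = 2 - h \left(7 + h\right)$ ($K{\left(h \right)} = 2 - \left(7 + h\right) h = 2 - h \left(7 + h\right)$)
$M + K{\left(31 \right)} = -38047 - 1176 = -39223$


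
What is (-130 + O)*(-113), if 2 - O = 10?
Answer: 15594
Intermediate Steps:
O = -8 (O = 2 - 1*10 = 2 - 10 = -8)
(-130 + O)*(-113) = (-130 - 8)*(-113) = -138*(-113) = 15594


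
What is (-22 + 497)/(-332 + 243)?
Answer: -475/89 ≈ -5.3371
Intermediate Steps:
(-22 + 497)/(-332 + 243) = 475/(-89) = 475*(-1/89) = -475/89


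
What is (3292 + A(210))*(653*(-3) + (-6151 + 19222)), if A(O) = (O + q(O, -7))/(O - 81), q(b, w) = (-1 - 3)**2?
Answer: 1573807376/43 ≈ 3.6600e+7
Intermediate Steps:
q(b, w) = 16 (q(b, w) = (-4)**2 = 16)
A(O) = (16 + O)/(-81 + O) (A(O) = (O + 16)/(O - 81) = (16 + O)/(-81 + O))
(3292 + A(210))*(653*(-3) + (-6151 + 19222)) = (3292 + (16 + 210)/(-81 + 210))*(653*(-3) + (-6151 + 19222)) = (3292 + 226/129)*(-1959 + 13071) = (3292 + (1/129)*226)*11112 = (3292 + 226/129)*11112 = (424894/129)*11112 = 1573807376/43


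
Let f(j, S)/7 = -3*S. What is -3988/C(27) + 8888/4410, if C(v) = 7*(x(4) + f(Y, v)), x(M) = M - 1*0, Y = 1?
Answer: 3758192/1241415 ≈ 3.0273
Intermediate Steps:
f(j, S) = -21*S (f(j, S) = 7*(-3*S) = -21*S)
x(M) = M (x(M) = M + 0 = M)
C(v) = 28 - 147*v (C(v) = 7*(4 - 21*v) = 28 - 147*v)
-3988/C(27) + 8888/4410 = -3988/(28 - 147*27) + 8888/4410 = -3988/(28 - 3969) + 8888*(1/4410) = -3988/(-3941) + 4444/2205 = -3988*(-1/3941) + 4444/2205 = 3988/3941 + 4444/2205 = 3758192/1241415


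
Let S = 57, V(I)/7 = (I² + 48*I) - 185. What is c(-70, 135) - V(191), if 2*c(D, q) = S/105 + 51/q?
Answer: -20049595/63 ≈ -3.1825e+5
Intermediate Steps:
V(I) = -1295 + 7*I² + 336*I (V(I) = 7*((I² + 48*I) - 185) = 7*(-185 + I² + 48*I) = -1295 + 7*I² + 336*I)
c(D, q) = 19/70 + 51/(2*q) (c(D, q) = (57/105 + 51/q)/2 = (57*(1/105) + 51/q)/2 = (19/35 + 51/q)/2 = 19/70 + 51/(2*q))
c(-70, 135) - V(191) = (1/70)*(1785 + 19*135)/135 - (-1295 + 7*191² + 336*191) = (1/70)*(1/135)*(1785 + 2565) - (-1295 + 7*36481 + 64176) = (1/70)*(1/135)*4350 - (-1295 + 255367 + 64176) = 29/63 - 1*318248 = 29/63 - 318248 = -20049595/63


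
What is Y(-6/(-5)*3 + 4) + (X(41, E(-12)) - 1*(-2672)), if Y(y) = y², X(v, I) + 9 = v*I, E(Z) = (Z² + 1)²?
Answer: 21618644/25 ≈ 8.6475e+5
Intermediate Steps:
E(Z) = (1 + Z²)²
X(v, I) = -9 + I*v (X(v, I) = -9 + v*I = -9 + I*v)
Y(-6/(-5)*3 + 4) + (X(41, E(-12)) - 1*(-2672)) = (-6/(-5)*3 + 4)² + ((-9 + (1 + (-12)²)²*41) - 1*(-2672)) = (-6*(-⅕)*3 + 4)² + ((-9 + (1 + 144)²*41) + 2672) = ((6/5)*3 + 4)² + ((-9 + 145²*41) + 2672) = (18/5 + 4)² + ((-9 + 21025*41) + 2672) = (38/5)² + ((-9 + 862025) + 2672) = 1444/25 + (862016 + 2672) = 1444/25 + 864688 = 21618644/25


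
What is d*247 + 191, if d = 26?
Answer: 6613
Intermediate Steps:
d*247 + 191 = 26*247 + 191 = 6422 + 191 = 6613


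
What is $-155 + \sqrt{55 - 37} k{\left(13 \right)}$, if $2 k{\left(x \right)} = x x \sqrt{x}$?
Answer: $-155 + \frac{507 \sqrt{26}}{2} \approx 1137.6$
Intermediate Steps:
$k{\left(x \right)} = \frac{x^{\frac{5}{2}}}{2}$ ($k{\left(x \right)} = \frac{x x \sqrt{x}}{2} = \frac{x^{2} \sqrt{x}}{2} = \frac{x^{\frac{5}{2}}}{2}$)
$-155 + \sqrt{55 - 37} k{\left(13 \right)} = -155 + \sqrt{55 - 37} \frac{13^{\frac{5}{2}}}{2} = -155 + \sqrt{18} \frac{169 \sqrt{13}}{2} = -155 + 3 \sqrt{2} \frac{169 \sqrt{13}}{2} = -155 + \frac{507 \sqrt{26}}{2}$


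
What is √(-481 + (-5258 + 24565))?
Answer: √18826 ≈ 137.21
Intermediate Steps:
√(-481 + (-5258 + 24565)) = √(-481 + 19307) = √18826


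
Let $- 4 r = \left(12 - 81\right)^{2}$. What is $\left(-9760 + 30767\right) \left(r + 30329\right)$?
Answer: $\frac{2448470885}{4} \approx 6.1212 \cdot 10^{8}$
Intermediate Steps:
$r = - \frac{4761}{4}$ ($r = - \frac{\left(12 - 81\right)^{2}}{4} = - \frac{\left(-69\right)^{2}}{4} = \left(- \frac{1}{4}\right) 4761 = - \frac{4761}{4} \approx -1190.3$)
$\left(-9760 + 30767\right) \left(r + 30329\right) = \left(-9760 + 30767\right) \left(- \frac{4761}{4} + 30329\right) = 21007 \cdot \frac{116555}{4} = \frac{2448470885}{4}$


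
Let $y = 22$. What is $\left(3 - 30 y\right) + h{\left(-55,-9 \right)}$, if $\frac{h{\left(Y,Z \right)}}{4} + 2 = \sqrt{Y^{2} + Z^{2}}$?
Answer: $-665 + 4 \sqrt{3106} \approx -442.07$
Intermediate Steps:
$h{\left(Y,Z \right)} = -8 + 4 \sqrt{Y^{2} + Z^{2}}$
$\left(3 - 30 y\right) + h{\left(-55,-9 \right)} = \left(3 - 660\right) - \left(8 - 4 \sqrt{\left(-55\right)^{2} + \left(-9\right)^{2}}\right) = \left(3 - 660\right) - \left(8 - 4 \sqrt{3025 + 81}\right) = -657 - \left(8 - 4 \sqrt{3106}\right) = -665 + 4 \sqrt{3106}$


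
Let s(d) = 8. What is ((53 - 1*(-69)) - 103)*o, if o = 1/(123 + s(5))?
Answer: 19/131 ≈ 0.14504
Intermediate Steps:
o = 1/131 (o = 1/(123 + 8) = 1/131 ≈ 0.0076336)
((53 - 1*(-69)) - 103)*o = ((53 - 1*(-69)) - 103)*(1/131) = ((53 + 69) - 103)*(1/131) = (122 - 103)*(1/131) = 19*(1/131) = 19/131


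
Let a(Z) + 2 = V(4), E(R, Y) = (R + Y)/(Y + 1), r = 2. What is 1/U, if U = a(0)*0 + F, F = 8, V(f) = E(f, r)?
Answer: 1/8 ≈ 0.12500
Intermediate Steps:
E(R, Y) = (R + Y)/(1 + Y)
V(f) = 2/3 + f/3 (V(f) = (f + 2)/(1 + 2) = (2 + f)/3 = 2/3 + f/3)
a(Z) = 0 (a(Z) = -2 + (2/3 + (1/3)*4) = -2 + (2/3 + 4/3) = -2 + 2 = 0)
U = 8 (U = 0*0 + 8 = 0 + 8 = 8)
1/U = 1/8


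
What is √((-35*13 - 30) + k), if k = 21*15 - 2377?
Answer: 3*I*√283 ≈ 50.468*I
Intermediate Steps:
k = -2062 (k = 315 - 2377 = -2062)
√((-35*13 - 30) + k) = √((-35*13 - 30) - 2062) = √((-455 - 30) - 2062) = √(-485 - 2062) = √(-2547) = 3*I*√283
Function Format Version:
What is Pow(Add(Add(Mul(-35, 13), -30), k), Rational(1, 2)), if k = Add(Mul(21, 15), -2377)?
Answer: Mul(3, I, Pow(283, Rational(1, 2))) ≈ Mul(50.468, I)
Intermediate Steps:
k = -2062 (k = Add(315, -2377) = -2062)
Pow(Add(Add(Mul(-35, 13), -30), k), Rational(1, 2)) = Pow(Add(Add(Mul(-35, 13), -30), -2062), Rational(1, 2)) = Pow(Add(Add(-455, -30), -2062), Rational(1, 2)) = Pow(Add(-485, -2062), Rational(1, 2)) = Pow(-2547, Rational(1, 2)) = Mul(3, I, Pow(283, Rational(1, 2)))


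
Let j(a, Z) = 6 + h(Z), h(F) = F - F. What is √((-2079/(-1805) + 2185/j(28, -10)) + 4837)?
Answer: 11*√13968870/570 ≈ 72.127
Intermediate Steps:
h(F) = 0
j(a, Z) = 6 (j(a, Z) = 6 + 0 = 6)
√((-2079/(-1805) + 2185/j(28, -10)) + 4837) = √((-2079/(-1805) + 2185/6) + 4837) = √((-2079*(-1/1805) + 2185*(⅙)) + 4837) = √((2079/1805 + 2185/6) + 4837) = √(3956399/10830 + 4837) = √(56341109/10830) = 11*√13968870/570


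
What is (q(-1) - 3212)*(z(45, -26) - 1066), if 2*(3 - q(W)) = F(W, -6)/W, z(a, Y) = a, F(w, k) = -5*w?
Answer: 6547673/2 ≈ 3.2738e+6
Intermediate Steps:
q(W) = 11/2 (q(W) = 3 - (-5*W)/(2*W) = 3 - ½*(-5) = 3 + 5/2 = 11/2)
(q(-1) - 3212)*(z(45, -26) - 1066) = (11/2 - 3212)*(45 - 1066) = -6413/2*(-1021) = 6547673/2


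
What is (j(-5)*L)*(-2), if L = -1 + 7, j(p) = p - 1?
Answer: 72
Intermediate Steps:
j(p) = -1 + p
L = 6
(j(-5)*L)*(-2) = ((-1 - 5)*6)*(-2) = -6*6*(-2) = -36*(-2) = 72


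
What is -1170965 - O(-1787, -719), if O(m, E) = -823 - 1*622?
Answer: -1169520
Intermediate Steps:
O(m, E) = -1445 (O(m, E) = -823 - 622 = -1445)
-1170965 - O(-1787, -719) = -1170965 - 1*(-1445) = -1170965 + 1445 = -1169520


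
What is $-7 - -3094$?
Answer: $3087$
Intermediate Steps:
$-7 - -3094 = -7 + 3094 = 3087$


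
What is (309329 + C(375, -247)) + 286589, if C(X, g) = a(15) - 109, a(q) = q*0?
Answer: 595809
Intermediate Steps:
a(q) = 0
C(X, g) = -109 (C(X, g) = 0 - 109 = -109)
(309329 + C(375, -247)) + 286589 = (309329 - 109) + 286589 = 309220 + 286589 = 595809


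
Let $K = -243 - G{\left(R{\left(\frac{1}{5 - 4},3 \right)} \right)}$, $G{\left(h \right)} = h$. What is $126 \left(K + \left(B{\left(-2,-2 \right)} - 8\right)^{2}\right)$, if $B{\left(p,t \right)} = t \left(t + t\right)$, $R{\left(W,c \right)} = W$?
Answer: $-30744$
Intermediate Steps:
$B{\left(p,t \right)} = 2 t^{2}$ ($B{\left(p,t \right)} = t 2 t = 2 t^{2}$)
$K = -244$ ($K = -243 - \frac{1}{5 - 4} = -243 - 1^{-1} = -243 - 1 = -244$)
$126 \left(K + \left(B{\left(-2,-2 \right)} - 8\right)^{2}\right) = 126 \left(-244 + \left(2 \left(-2\right)^{2} - 8\right)^{2}\right) = 126 \left(-244 + \left(2 \cdot 4 - 8\right)^{2}\right) = 126 \left(-244 + \left(8 - 8\right)^{2}\right) = 126 \left(-244 + 0^{2}\right) = 126 \left(-244 + 0\right) = 126 \left(-244\right) = -30744$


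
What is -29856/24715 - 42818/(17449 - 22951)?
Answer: 446989579/67990965 ≈ 6.5742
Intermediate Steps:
-29856/24715 - 42818/(17449 - 22951) = -29856*1/24715 - 42818/(-5502) = -29856/24715 - 42818*(-1/5502) = -29856/24715 + 21409/2751 = 446989579/67990965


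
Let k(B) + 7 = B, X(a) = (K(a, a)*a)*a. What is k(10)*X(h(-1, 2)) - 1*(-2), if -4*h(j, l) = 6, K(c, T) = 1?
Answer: 35/4 ≈ 8.7500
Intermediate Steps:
h(j, l) = -3/2 (h(j, l) = -¼*6 = -3/2)
X(a) = a² (X(a) = (1*a)*a = a*a = a²)
k(B) = -7 + B
k(10)*X(h(-1, 2)) - 1*(-2) = (-7 + 10)*(-3/2)² - 1*(-2) = 3*(9/4) + 2 = 27/4 + 2 = 35/4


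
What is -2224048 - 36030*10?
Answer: -2584348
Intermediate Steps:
-2224048 - 36030*10 = -2224048 - 1*360300 = -2224048 - 360300 = -2584348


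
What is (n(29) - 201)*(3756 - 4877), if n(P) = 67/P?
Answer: 6459202/29 ≈ 2.2273e+5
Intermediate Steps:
(n(29) - 201)*(3756 - 4877) = (67/29 - 201)*(3756 - 4877) = (67*(1/29) - 201)*(-1121) = (67/29 - 201)*(-1121) = -5762/29*(-1121) = 6459202/29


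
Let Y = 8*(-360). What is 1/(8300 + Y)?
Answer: 1/5420 ≈ 0.00018450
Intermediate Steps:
Y = -2880
1/(8300 + Y) = 1/(8300 - 2880) = 1/5420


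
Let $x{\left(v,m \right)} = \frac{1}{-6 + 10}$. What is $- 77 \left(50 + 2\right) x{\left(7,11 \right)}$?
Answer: $-1001$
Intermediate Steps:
$x{\left(v,m \right)} = \frac{1}{4}$
$- 77 \left(50 + 2\right) x{\left(7,11 \right)} = - 77 \left(50 + 2\right) \frac{1}{4} = \left(-77\right) 52 \cdot \frac{1}{4} = \left(-4004\right) \frac{1}{4} = -1001$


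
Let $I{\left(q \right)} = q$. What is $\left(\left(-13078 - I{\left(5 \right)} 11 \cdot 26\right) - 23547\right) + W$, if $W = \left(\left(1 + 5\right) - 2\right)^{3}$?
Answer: $-37991$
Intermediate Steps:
$W = 64$ ($W = \left(6 - 2\right)^{3} = 4^{3} = 64$)
$\left(\left(-13078 - I{\left(5 \right)} 11 \cdot 26\right) - 23547\right) + W = \left(\left(-13078 - 5 \cdot 11 \cdot 26\right) - 23547\right) + 64 = \left(\left(-13078 - 55 \cdot 26\right) - 23547\right) + 64 = \left(\left(-13078 - 1430\right) - 23547\right) + 64 = \left(-14508 - 23547\right) + 64 = -38055 + 64 = -37991$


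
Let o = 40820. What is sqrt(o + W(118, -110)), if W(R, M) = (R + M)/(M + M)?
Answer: sqrt(123480390)/55 ≈ 202.04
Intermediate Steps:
W(R, M) = (M + R)/(2*M) (W(R, M) = (M + R)/((2*M)) = (M + R)*(1/(2*M)) = (M + R)/(2*M))
sqrt(o + W(118, -110)) = sqrt(40820 + (1/2)*(-110 + 118)/(-110)) = sqrt(40820 + (1/2)*(-1/110)*8) = sqrt(40820 - 2/55) = sqrt(2245098/55) = sqrt(123480390)/55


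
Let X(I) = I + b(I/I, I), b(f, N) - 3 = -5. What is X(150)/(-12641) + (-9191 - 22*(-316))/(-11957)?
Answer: 26533563/151148437 ≈ 0.17555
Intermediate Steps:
b(f, N) = -2 (b(f, N) = 3 - 5 = -2)
X(I) = -2 + I (X(I) = I - 2 = -2 + I)
X(150)/(-12641) + (-9191 - 22*(-316))/(-11957) = (-2 + 150)/(-12641) + (-9191 - 22*(-316))/(-11957) = 148*(-1/12641) + (-9191 + 6952)*(-1/11957) = -148/12641 - 2239*(-1/11957) = -148/12641 + 2239/11957 = 26533563/151148437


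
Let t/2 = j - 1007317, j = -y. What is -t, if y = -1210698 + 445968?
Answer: 485174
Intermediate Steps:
y = -764730
j = 764730 (j = -1*(-764730) = 764730)
t = -485174 (t = 2*(764730 - 1007317) = 2*(-242587) = -485174)
-t = -1*(-485174) = 485174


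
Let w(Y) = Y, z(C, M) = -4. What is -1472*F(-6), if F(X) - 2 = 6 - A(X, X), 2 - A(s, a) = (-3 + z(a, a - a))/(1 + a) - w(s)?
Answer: -98624/5 ≈ -19725.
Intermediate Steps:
A(s, a) = 2 + s + 7/(1 + a) (A(s, a) = 2 - ((-3 - 4)/(1 + a) - s) = 2 - (-7/(1 + a) - s) = 2 - (-s - 7/(1 + a)) = 2 + (s + 7/(1 + a)) = 2 + s + 7/(1 + a))
F(X) = 8 - (9 + X² + 3*X)/(1 + X) (F(X) = 2 + (6 - (9 + X + 2*X + X*X)/(1 + X)) = 2 + (6 - (9 + X + 2*X + X²)/(1 + X)) = 2 + (6 - (9 + X² + 3*X)/(1 + X)) = 8 - (9 + X² + 3*X)/(1 + X))
-1472*F(-6) = -1472*(-1 - 1*(-6)² + 5*(-6))/(1 - 6) = -1472*(-1 - 1*36 - 30)/(-5) = -(-1472)*(-1 - 36 - 30)/5 = -(-1472)*(-67)/5 = -1472*67/5 = -98624/5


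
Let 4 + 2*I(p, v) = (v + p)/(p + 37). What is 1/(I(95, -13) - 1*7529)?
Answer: -132/994051 ≈ -0.00013279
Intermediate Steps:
I(p, v) = -2 + (p + v)/(2*(37 + p)) (I(p, v) = -2 + ((v + p)/(p + 37))/2 = -2 + ((p + v)/(37 + p))/2 = -2 + (p + v)/(2*(37 + p)))
1/(I(95, -13) - 1*7529) = 1/((-148 - 13 - 3*95)/(2*(37 + 95)) - 1*7529) = 1/((½)*(-148 - 13 - 285)/132 - 7529) = 1/((½)*(1/132)*(-446) - 7529) = 1/(-223/132 - 7529) = 1/(-994051/132) = -132/994051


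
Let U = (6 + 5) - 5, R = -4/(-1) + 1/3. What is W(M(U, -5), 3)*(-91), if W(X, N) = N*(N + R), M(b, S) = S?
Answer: -2002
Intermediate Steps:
R = 13/3 (R = -4*(-1) + 1*(1/3) = 4 + 1/3 = 13/3 ≈ 4.3333)
U = 6 (U = 11 - 5 = 6)
W(X, N) = N*(13/3 + N) (W(X, N) = N*(N + 13/3) = N*(13/3 + N))
W(M(U, -5), 3)*(-91) = ((1/3)*3*(13 + 3*3))*(-91) = ((1/3)*3*(13 + 9))*(-91) = ((1/3)*3*22)*(-91) = 22*(-91) = -2002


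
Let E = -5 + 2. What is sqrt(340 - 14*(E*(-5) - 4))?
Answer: sqrt(186) ≈ 13.638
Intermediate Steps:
E = -3
sqrt(340 - 14*(E*(-5) - 4)) = sqrt(340 - 14*(-3*(-5) - 4)) = sqrt(340 - 14*(15 - 4)) = sqrt(340 - 14*11) = sqrt(340 - 154) = sqrt(186)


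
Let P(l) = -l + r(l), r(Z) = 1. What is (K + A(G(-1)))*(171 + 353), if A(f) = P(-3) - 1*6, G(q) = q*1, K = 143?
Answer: 73884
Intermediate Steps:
G(q) = q
P(l) = 1 - l (P(l) = -l + 1 = 1 - l)
A(f) = -2 (A(f) = (1 - 1*(-3)) - 1*6 = (1 + 3) - 6 = 4 - 6 = -2)
(K + A(G(-1)))*(171 + 353) = (143 - 2)*(171 + 353) = 141*524 = 73884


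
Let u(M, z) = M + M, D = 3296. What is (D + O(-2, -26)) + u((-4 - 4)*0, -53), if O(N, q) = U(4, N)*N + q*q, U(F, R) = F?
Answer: 3964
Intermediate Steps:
u(M, z) = 2*M
O(N, q) = q² + 4*N (O(N, q) = 4*N + q*q = 4*N + q² = q² + 4*N)
(D + O(-2, -26)) + u((-4 - 4)*0, -53) = (3296 + ((-26)² + 4*(-2))) + 2*((-4 - 4)*0) = (3296 + (676 - 8)) + 2*(-8*0) = (3296 + 668) + 2*0 = 3964 + 0 = 3964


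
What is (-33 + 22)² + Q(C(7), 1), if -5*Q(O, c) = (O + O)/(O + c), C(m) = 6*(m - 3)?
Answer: 15077/125 ≈ 120.62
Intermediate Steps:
C(m) = -18 + 6*m (C(m) = 6*(-3 + m) = -18 + 6*m)
Q(O, c) = -2*O/(5*(O + c)) (Q(O, c) = -(O + O)/(5*(O + c)) = -2*O/(5*(O + c)))
(-33 + 22)² + Q(C(7), 1) = (-33 + 22)² - 2*(-18 + 6*7)/(5*(-18 + 6*7) + 5*1) = (-11)² - 2*(-18 + 42)/(5*(-18 + 42) + 5) = 121 - 2*24/(5*24 + 5) = 121 - 2*24/(120 + 5) = 121 - 2*24/125 = 121 - 2*24*1/125 = 121 - 48/125 = 15077/125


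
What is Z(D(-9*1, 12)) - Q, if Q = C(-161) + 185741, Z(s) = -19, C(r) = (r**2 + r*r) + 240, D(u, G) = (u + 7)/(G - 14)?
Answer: -237842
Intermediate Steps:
D(u, G) = (7 + u)/(-14 + G)
C(r) = 240 + 2*r**2 (C(r) = (r**2 + r**2) + 240 = 2*r**2 + 240 = 240 + 2*r**2)
Q = 237823 (Q = (240 + 2*(-161)**2) + 185741 = (240 + 2*25921) + 185741 = (240 + 51842) + 185741 = 52082 + 185741 = 237823)
Z(D(-9*1, 12)) - Q = -19 - 1*237823 = -19 - 237823 = -237842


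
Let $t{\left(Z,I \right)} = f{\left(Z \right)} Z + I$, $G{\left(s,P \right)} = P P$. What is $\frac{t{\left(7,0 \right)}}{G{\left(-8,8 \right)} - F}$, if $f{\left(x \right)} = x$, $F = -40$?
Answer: $\frac{49}{104} \approx 0.47115$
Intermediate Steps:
$G{\left(s,P \right)} = P^{2}$
$t{\left(Z,I \right)} = I + Z^{2}$ ($t{\left(Z,I \right)} = Z Z + I = Z^{2} + I = I + Z^{2}$)
$\frac{t{\left(7,0 \right)}}{G{\left(-8,8 \right)} - F} = \frac{0 + 7^{2}}{8^{2} - -40} = \frac{0 + 49}{64 + 40} = \frac{49}{104}$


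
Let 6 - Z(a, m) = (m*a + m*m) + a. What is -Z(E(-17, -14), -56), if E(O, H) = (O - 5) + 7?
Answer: 3955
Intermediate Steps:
E(O, H) = 2 + O (E(O, H) = (-5 + O) + 7 = 2 + O)
Z(a, m) = 6 - a - m**2 - a*m (Z(a, m) = 6 - ((m*a + m*m) + a) = 6 - ((a*m + m**2) + a) = 6 - ((m**2 + a*m) + a) = 6 - (a + m**2 + a*m) = 6 + (-a - m**2 - a*m) = 6 - a - m**2 - a*m)
-Z(E(-17, -14), -56) = -(6 - (2 - 17) - 1*(-56)**2 - 1*(2 - 17)*(-56)) = -(6 - 1*(-15) - 1*3136 - 1*(-15)*(-56)) = -(6 + 15 - 3136 - 840) = -1*(-3955) = 3955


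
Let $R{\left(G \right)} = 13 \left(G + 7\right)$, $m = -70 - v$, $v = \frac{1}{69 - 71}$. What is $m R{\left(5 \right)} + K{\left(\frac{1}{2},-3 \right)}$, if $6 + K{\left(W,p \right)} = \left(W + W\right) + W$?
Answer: $- \frac{21693}{2} \approx -10847.0$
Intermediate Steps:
$v = - \frac{1}{2}$ ($v = \frac{1}{-2} = - \frac{1}{2} \approx -0.5$)
$m = - \frac{139}{2}$ ($m = -70 - - \frac{1}{2} = -70 + \frac{1}{2} = - \frac{139}{2} \approx -69.5$)
$R{\left(G \right)} = 91 + 13 G$ ($R{\left(G \right)} = 13 \left(7 + G\right) = 91 + 13 G$)
$K{\left(W,p \right)} = -6 + 3 W$ ($K{\left(W,p \right)} = -6 + \left(\left(W + W\right) + W\right) = -6 + \left(2 W + W\right) = -6 + 3 W$)
$m R{\left(5 \right)} + K{\left(\frac{1}{2},-3 \right)} = - \frac{139 \left(91 + 13 \cdot 5\right)}{2} - \left(6 - \frac{3}{2}\right) = - \frac{139 \left(91 + 65\right)}{2} + \left(-6 + 3 \cdot \frac{1}{2}\right) = \left(- \frac{139}{2}\right) 156 + \left(-6 + \frac{3}{2}\right) = -10842 - \frac{9}{2} = - \frac{21693}{2}$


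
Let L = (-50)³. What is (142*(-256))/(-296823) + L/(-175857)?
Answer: 14498542888/17399467437 ≈ 0.83327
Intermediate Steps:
L = -125000
(142*(-256))/(-296823) + L/(-175857) = (142*(-256))/(-296823) - 125000/(-175857) = -36352*(-1/296823) - 125000*(-1/175857) = 36352/296823 + 125000/175857 = 14498542888/17399467437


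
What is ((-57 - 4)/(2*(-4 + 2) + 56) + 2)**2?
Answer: 1849/2704 ≈ 0.68380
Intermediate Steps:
((-57 - 4)/(2*(-4 + 2) + 56) + 2)**2 = (-61/(2*(-2) + 56) + 2)**2 = (-61/(-4 + 56) + 2)**2 = (-61/52 + 2)**2 = (43/52)**2 = 1849/2704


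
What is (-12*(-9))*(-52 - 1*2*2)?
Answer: -6048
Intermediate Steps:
(-12*(-9))*(-52 - 1*2*2) = 108*(-52 - 2*2) = 108*(-52 - 4) = 108*(-56) = -6048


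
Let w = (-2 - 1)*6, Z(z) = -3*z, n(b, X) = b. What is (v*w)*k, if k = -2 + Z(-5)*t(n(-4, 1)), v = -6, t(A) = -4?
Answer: -6696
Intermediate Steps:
w = -18 (w = -3*6 = -18)
k = -62 (k = -2 - 3*(-5)*(-4) = -2 + 15*(-4) = -2 - 60 = -62)
(v*w)*k = -6*(-18)*(-62) = 108*(-62) = -6696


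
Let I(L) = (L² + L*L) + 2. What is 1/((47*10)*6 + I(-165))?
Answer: 1/57272 ≈ 1.7461e-5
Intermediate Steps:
I(L) = 2 + 2*L² (I(L) = (L² + L²) + 2 = 2*L² + 2 = 2 + 2*L²)
1/((47*10)*6 + I(-165)) = 1/((47*10)*6 + (2 + 2*(-165)²)) = 1/(470*6 + (2 + 2*27225)) = 1/(2820 + (2 + 54450)) = 1/(2820 + 54452) = 1/57272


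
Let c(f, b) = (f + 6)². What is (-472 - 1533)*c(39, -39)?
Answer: -4060125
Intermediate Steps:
c(f, b) = (6 + f)²
(-472 - 1533)*c(39, -39) = (-472 - 1533)*(6 + 39)² = -2005*45² = -2005*2025 = -4060125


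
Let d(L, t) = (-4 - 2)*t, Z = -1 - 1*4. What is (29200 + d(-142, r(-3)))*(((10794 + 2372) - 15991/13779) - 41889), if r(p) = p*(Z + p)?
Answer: -11500080283648/13779 ≈ -8.3461e+8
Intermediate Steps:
Z = -5 (Z = -1 - 4 = -5)
r(p) = p*(-5 + p)
d(L, t) = -6*t
(29200 + d(-142, r(-3)))*(((10794 + 2372) - 15991/13779) - 41889) = (29200 - (-18)*(-5 - 3))*(((10794 + 2372) - 15991/13779) - 41889) = (29200 - (-18)*(-8))*((13166 - 15991*1/13779) - 41889) = (29200 - 6*24)*((13166 - 15991/13779) - 41889) = (29200 - 144)*(181398323/13779 - 41889) = 29056*(-395790208/13779) = -11500080283648/13779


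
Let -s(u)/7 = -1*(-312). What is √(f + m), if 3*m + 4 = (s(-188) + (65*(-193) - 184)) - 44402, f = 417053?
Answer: 4*√24830 ≈ 630.30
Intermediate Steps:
s(u) = -2184 (s(u) = -(-7)*(-312) = -7*312 = -2184)
m = -19773 (m = -4/3 + ((-2184 + (65*(-193) - 184)) - 44402)/3 = -4/3 + ((-2184 + (-12545 - 184)) - 44402)/3 = -4/3 + ((-2184 - 12729) - 44402)/3 = -4/3 + (-14913 - 44402)/3 = -4/3 + (⅓)*(-59315) = -4/3 - 59315/3 = -19773)
√(f + m) = √(417053 - 19773) = √397280 = 4*√24830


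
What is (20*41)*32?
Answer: 26240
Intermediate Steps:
(20*41)*32 = 820*32 = 26240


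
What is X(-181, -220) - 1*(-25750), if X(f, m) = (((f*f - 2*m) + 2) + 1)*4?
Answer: 158566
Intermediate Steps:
X(f, m) = 12 - 8*m + 4*f² (X(f, m) = (((f² - 2*m) + 2) + 1)*4 = ((2 + f² - 2*m) + 1)*4 = (3 + f² - 2*m)*4 = 12 - 8*m + 4*f²)
X(-181, -220) - 1*(-25750) = (12 - 8*(-220) + 4*(-181)²) - 1*(-25750) = (12 + 1760 + 4*32761) + 25750 = (12 + 1760 + 131044) + 25750 = 132816 + 25750 = 158566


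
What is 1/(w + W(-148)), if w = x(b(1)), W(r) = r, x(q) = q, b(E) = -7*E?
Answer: -1/155 ≈ -0.0064516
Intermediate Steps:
w = -7 (w = -7*1 = -7)
1/(w + W(-148)) = 1/(-7 - 148) = 1/(-155) = -1/155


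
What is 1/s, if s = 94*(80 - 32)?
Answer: 1/4512 ≈ 0.00022163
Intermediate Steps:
s = 4512 (s = 94*48 = 4512)
1/s = 1/4512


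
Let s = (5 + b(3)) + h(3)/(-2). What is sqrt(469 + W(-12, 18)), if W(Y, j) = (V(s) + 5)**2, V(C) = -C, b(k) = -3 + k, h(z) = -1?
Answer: sqrt(1877)/2 ≈ 21.662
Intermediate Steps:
s = 11/2 (s = (5 + (-3 + 3)) - 1/(-2) = (5 + 0) - 1*(-1/2) = 5 + 1/2 = 11/2 ≈ 5.5000)
W(Y, j) = 1/4 (W(Y, j) = (-1*11/2 + 5)**2 = (-11/2 + 5)**2 = (-1/2)**2 = 1/4)
sqrt(469 + W(-12, 18)) = sqrt(469 + 1/4) = sqrt(1877/4) = sqrt(1877)/2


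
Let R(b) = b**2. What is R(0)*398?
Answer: 0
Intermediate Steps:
R(0)*398 = 0**2*398 = 0*398 = 0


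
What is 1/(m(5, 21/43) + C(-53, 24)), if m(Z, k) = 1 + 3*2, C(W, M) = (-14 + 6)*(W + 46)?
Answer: 1/63 ≈ 0.015873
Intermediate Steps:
C(W, M) = -368 - 8*W (C(W, M) = -8*(46 + W) = -368 - 8*W)
m(Z, k) = 7 (m(Z, k) = 1 + 6 = 7)
1/(m(5, 21/43) + C(-53, 24)) = 1/(7 + (-368 - 8*(-53))) = 1/(7 + (-368 + 424)) = 1/(7 + 56) = 1/63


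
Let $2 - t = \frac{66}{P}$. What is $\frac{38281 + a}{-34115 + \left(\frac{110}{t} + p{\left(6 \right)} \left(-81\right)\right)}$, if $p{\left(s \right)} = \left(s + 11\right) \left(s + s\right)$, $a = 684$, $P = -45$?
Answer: $- \frac{1013090}{1315789} \approx -0.76995$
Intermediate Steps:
$t = \frac{52}{15}$ ($t = 2 - \frac{66}{-45} = 2 - 66 \left(- \frac{1}{45}\right) = 2 - - \frac{22}{15} = 2 + \frac{22}{15} = \frac{52}{15} \approx 3.4667$)
$p{\left(s \right)} = 2 s \left(11 + s\right)$ ($p{\left(s \right)} = \left(11 + s\right) 2 s = 2 s \left(11 + s\right)$)
$\frac{38281 + a}{-34115 + \left(\frac{110}{t} + p{\left(6 \right)} \left(-81\right)\right)} = \frac{38281 + 684}{-34115 + \left(\frac{110}{\frac{52}{15}} + 2 \cdot 6 \left(11 + 6\right) \left(-81\right)\right)} = \frac{38965}{-34115 + \left(110 \cdot \frac{15}{52} + 2 \cdot 6 \cdot 17 \left(-81\right)\right)} = \frac{38965}{-34115 + \left(\frac{825}{26} + 204 \left(-81\right)\right)} = \frac{38965}{-34115 + \left(\frac{825}{26} - 16524\right)} = \frac{38965}{-34115 - \frac{428799}{26}} = \frac{38965}{- \frac{1315789}{26}} = 38965 \left(- \frac{26}{1315789}\right) = - \frac{1013090}{1315789}$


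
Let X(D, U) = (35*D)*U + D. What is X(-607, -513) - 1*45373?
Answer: 10852705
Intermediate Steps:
X(D, U) = D + 35*D*U (X(D, U) = 35*D*U + D = D + 35*D*U)
X(-607, -513) - 1*45373 = -607*(1 + 35*(-513)) - 1*45373 = -607*(1 - 17955) - 45373 = -607*(-17954) - 45373 = 10898078 - 45373 = 10852705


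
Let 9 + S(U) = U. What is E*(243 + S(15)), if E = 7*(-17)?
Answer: -29631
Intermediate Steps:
E = -119
S(U) = -9 + U
E*(243 + S(15)) = -119*(243 + (-9 + 15)) = -119*(243 + 6) = -119*249 = -29631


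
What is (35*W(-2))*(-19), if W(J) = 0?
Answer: 0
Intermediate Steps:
(35*W(-2))*(-19) = (35*0)*(-19) = 0*(-19) = 0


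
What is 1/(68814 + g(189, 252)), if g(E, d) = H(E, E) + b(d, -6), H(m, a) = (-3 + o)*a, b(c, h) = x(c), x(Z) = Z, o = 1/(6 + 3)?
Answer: 1/68520 ≈ 1.4594e-5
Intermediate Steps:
o = ⅑ (o = 1/9 = ⅑ ≈ 0.11111)
b(c, h) = c
H(m, a) = -26*a/9 (H(m, a) = (-3 + ⅑)*a = -26*a/9)
g(E, d) = d - 26*E/9 (g(E, d) = -26*E/9 + d = d - 26*E/9)
1/(68814 + g(189, 252)) = 1/(68814 + (252 - 26/9*189)) = 1/(68814 + (252 - 546)) = 1/(68814 - 294) = 1/68520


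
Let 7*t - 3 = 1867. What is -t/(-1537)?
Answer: 1870/10759 ≈ 0.17381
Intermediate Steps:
t = 1870/7 (t = 3/7 + (⅐)*1867 = 3/7 + 1867/7 = 1870/7 ≈ 267.14)
-t/(-1537) = -1870/(7*(-1537)) = -1870*(-1)/(7*1537) = -1*(-1870/10759) = 1870/10759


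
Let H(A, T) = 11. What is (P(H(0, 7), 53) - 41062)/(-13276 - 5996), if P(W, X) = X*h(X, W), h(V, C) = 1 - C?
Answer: 1733/803 ≈ 2.1582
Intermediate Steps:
P(W, X) = X*(1 - W)
(P(H(0, 7), 53) - 41062)/(-13276 - 5996) = (53*(1 - 1*11) - 41062)/(-13276 - 5996) = (53*(1 - 11) - 41062)/(-19272) = (53*(-10) - 41062)*(-1/19272) = (-530 - 41062)*(-1/19272) = -41592*(-1/19272) = 1733/803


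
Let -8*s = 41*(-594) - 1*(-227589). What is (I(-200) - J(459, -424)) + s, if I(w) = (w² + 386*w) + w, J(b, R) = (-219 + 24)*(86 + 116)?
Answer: -187315/8 ≈ -23414.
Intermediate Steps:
J(b, R) = -39390 (J(b, R) = -195*202 = -39390)
s = -203235/8 (s = -(41*(-594) - 1*(-227589))/8 = -(-24354 + 227589)/8 = -⅛*203235 = -203235/8 ≈ -25404.)
I(w) = w² + 387*w
(I(-200) - J(459, -424)) + s = (-200*(387 - 200) - 1*(-39390)) - 203235/8 = (-200*187 + 39390) - 203235/8 = (-37400 + 39390) - 203235/8 = 1990 - 203235/8 = -187315/8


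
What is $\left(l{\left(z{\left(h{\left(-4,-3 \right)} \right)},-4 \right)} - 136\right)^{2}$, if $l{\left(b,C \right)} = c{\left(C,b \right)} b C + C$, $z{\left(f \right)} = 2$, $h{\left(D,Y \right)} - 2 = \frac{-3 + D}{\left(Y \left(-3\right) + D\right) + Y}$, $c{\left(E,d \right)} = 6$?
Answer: $35344$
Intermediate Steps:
$h{\left(D,Y \right)} = 2 + \frac{-3 + D}{D - 2 Y}$ ($h{\left(D,Y \right)} = 2 + \frac{-3 + D}{\left(Y \left(-3\right) + D\right) + Y} = 2 + \frac{-3 + D}{\left(- 3 Y + D\right) + Y} = 2 + \frac{-3 + D}{\left(D - 3 Y\right) + Y} = 2 + \frac{-3 + D}{D - 2 Y}$)
$l{\left(b,C \right)} = C + 6 C b$ ($l{\left(b,C \right)} = 6 b C + C = 6 C b + C = C + 6 C b$)
$\left(l{\left(z{\left(h{\left(-4,-3 \right)} \right)},-4 \right)} - 136\right)^{2} = \left(- 4 \left(1 + 6 \cdot 2\right) - 136\right)^{2} = \left(- 4 \left(1 + 12\right) - 136\right)^{2} = \left(\left(-4\right) 13 - 136\right)^{2} = \left(-52 - 136\right)^{2} = \left(-188\right)^{2} = 35344$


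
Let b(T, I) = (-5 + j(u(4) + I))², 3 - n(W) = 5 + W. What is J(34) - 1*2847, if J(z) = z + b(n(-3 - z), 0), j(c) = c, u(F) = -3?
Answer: -2749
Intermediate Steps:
n(W) = -2 - W (n(W) = 3 - (5 + W) = 3 + (-5 - W) = -2 - W)
b(T, I) = (-8 + I)² (b(T, I) = (-5 + (-3 + I))² = (-8 + I)²)
J(z) = 64 + z (J(z) = z + (-8 + 0)² = z + (-8)² = z + 64 = 64 + z)
J(34) - 1*2847 = (64 + 34) - 1*2847 = 98 - 2847 = -2749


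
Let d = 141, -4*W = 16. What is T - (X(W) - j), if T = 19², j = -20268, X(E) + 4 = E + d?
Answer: -20040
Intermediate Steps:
W = -4 (W = -¼*16 = -4)
X(E) = 137 + E (X(E) = -4 + (E + 141) = -4 + (141 + E) = 137 + E)
T = 361
T - (X(W) - j) = 361 - ((137 - 4) - 1*(-20268)) = 361 - (133 + 20268) = 361 - 1*20401 = 361 - 20401 = -20040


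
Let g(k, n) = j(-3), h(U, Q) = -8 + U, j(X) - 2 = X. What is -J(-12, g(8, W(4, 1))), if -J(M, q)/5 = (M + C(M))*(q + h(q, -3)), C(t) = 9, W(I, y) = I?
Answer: 150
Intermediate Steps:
j(X) = 2 + X
g(k, n) = -1 (g(k, n) = 2 - 3 = -1)
J(M, q) = -5*(-8 + 2*q)*(9 + M) (J(M, q) = -5*(M + 9)*(q + (-8 + q)) = -5*(9 + M)*(-8 + 2*q) = -5*(-8 + 2*q)*(9 + M))
-J(-12, g(8, W(4, 1))) = -(360 - 90*(-1) + 40*(-12) - 10*(-12)*(-1)) = -(360 + 90 - 480 - 120) = -1*(-150) = 150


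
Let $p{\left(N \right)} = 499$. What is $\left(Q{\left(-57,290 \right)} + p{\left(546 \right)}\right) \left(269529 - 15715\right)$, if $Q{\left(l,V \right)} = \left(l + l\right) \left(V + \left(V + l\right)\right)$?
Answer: $-15006245122$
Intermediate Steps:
$Q{\left(l,V \right)} = 2 l \left(l + 2 V\right)$
$\left(Q{\left(-57,290 \right)} + p{\left(546 \right)}\right) \left(269529 - 15715\right) = \left(2 \left(-57\right) \left(-57 + 2 \cdot 290\right) + 499\right) \left(269529 - 15715\right) = \left(2 \left(-57\right) \left(-57 + 580\right) + 499\right) 253814 = \left(2 \left(-57\right) 523 + 499\right) 253814 = \left(-59622 + 499\right) 253814 = \left(-59123\right) 253814 = -15006245122$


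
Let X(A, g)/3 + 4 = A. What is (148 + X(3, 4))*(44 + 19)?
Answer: 9135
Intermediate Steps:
X(A, g) = -12 + 3*A
(148 + X(3, 4))*(44 + 19) = (148 + (-12 + 3*3))*(44 + 19) = (148 + (-12 + 9))*63 = (148 - 3)*63 = 145*63 = 9135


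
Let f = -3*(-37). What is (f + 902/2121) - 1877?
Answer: -3744784/2121 ≈ -1765.6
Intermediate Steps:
f = 111
(f + 902/2121) - 1877 = (111 + 902/2121) - 1877 = 236333/2121 - 1877 = -3744784/2121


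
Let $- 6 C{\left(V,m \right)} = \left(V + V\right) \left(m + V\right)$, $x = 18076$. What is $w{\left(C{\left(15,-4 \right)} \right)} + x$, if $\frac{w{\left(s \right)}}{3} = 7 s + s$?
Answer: $16756$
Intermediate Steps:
$C{\left(V,m \right)} = - \frac{V \left(V + m\right)}{3}$ ($C{\left(V,m \right)} = - \frac{\left(V + V\right) \left(m + V\right)}{6} = - \frac{2 V \left(V + m\right)}{6} = - \frac{V \left(V + m\right)}{3}$)
$w{\left(s \right)} = 24 s$ ($w{\left(s \right)} = 3 \left(7 s + s\right) = 3 \cdot 8 s = 24 s$)
$w{\left(C{\left(15,-4 \right)} \right)} + x = 24 \left(\left(- \frac{1}{3}\right) 15 \left(15 - 4\right)\right) + 18076 = 24 \left(\left(- \frac{1}{3}\right) 15 \cdot 11\right) + 18076 = 24 \left(-55\right) + 18076 = -1320 + 18076 = 16756$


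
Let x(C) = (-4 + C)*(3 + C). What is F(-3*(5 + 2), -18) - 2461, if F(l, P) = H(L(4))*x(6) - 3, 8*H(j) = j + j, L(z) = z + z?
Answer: -2428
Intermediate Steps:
L(z) = 2*z
H(j) = j/4 (H(j) = (j + j)/8 = (2*j)/8 = j/4)
F(l, P) = 33 (F(l, P) = ((2*4)/4)*(-12 + 6**2 - 1*6) - 3 = ((1/4)*8)*(-12 + 36 - 6) - 3 = 2*18 - 3 = 36 - 3 = 33)
F(-3*(5 + 2), -18) - 2461 = 33 - 2461 = -2428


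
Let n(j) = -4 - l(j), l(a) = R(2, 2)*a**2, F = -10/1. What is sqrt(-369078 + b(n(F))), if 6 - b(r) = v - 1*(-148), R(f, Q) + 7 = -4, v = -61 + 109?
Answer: 2*I*sqrt(92317) ≈ 607.67*I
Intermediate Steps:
v = 48
F = -10 (F = -10*1 = -10)
R(f, Q) = -11 (R(f, Q) = -7 - 4 = -11)
l(a) = -11*a**2
n(j) = -4 + 11*j**2 (n(j) = -4 - (-11)*j**2 = -4 + 11*j**2)
b(r) = -190 (b(r) = 6 - (48 - 1*(-148)) = 6 - (48 + 148) = 6 - 1*196 = 6 - 196 = -190)
sqrt(-369078 + b(n(F))) = sqrt(-369078 - 190) = sqrt(-369268) = 2*I*sqrt(92317)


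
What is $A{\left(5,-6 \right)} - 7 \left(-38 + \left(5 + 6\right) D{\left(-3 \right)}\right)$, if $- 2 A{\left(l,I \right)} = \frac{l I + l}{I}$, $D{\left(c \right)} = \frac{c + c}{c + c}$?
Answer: $\frac{2243}{12} \approx 186.92$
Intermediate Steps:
$D{\left(c \right)} = 1$ ($D{\left(c \right)} = \frac{2 c}{2 c} = 2 c \frac{1}{2 c} = 1$)
$A{\left(l,I \right)} = - \frac{l + I l}{2 I}$ ($A{\left(l,I \right)} = - \frac{\left(l I + l\right) \frac{1}{I}}{2} = - \frac{\left(I l + l\right) \frac{1}{I}}{2} = - \frac{\left(l + I l\right) \frac{1}{I}}{2} = - \frac{\frac{1}{I} \left(l + I l\right)}{2} = - \frac{l + I l}{2 I}$)
$A{\left(5,-6 \right)} - 7 \left(-38 + \left(5 + 6\right) D{\left(-3 \right)}\right) = \left(- \frac{1}{2}\right) 5 \frac{1}{-6} \left(1 - 6\right) - 7 \left(-38 + \left(5 + 6\right) 1\right) = \left(- \frac{1}{2}\right) 5 \left(- \frac{1}{6}\right) \left(-5\right) - 7 \left(-38 + 11 \cdot 1\right) = - \frac{25}{12} - 7 \left(-38 + 11\right) = - \frac{25}{12} - -189 = - \frac{25}{12} + 189 = \frac{2243}{12}$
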